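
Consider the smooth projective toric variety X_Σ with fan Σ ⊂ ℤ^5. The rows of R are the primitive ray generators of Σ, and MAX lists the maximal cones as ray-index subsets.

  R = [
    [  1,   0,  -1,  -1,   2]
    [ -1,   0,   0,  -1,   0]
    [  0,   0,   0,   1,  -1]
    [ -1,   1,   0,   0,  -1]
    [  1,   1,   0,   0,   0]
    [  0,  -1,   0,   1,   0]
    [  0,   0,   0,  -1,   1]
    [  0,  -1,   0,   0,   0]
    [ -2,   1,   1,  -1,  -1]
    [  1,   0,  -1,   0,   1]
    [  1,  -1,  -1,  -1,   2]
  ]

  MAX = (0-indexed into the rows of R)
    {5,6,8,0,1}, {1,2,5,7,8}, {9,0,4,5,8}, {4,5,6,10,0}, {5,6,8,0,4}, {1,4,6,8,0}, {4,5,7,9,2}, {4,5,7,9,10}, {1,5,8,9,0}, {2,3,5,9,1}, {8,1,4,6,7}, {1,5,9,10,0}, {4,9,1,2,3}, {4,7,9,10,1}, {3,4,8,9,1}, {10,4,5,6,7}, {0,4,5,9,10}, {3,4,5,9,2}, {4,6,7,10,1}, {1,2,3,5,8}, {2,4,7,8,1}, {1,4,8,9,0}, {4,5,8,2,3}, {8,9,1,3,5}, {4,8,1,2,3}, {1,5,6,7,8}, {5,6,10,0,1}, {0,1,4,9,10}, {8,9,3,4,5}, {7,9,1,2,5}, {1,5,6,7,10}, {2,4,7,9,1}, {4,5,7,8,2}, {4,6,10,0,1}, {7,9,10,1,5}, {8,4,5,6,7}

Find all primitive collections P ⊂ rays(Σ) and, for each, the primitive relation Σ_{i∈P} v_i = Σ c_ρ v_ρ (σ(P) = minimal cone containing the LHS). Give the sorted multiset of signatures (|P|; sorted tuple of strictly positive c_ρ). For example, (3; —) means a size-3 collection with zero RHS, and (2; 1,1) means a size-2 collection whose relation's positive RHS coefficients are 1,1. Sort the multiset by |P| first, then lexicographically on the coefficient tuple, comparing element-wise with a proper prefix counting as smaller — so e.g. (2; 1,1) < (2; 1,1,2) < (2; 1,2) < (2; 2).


Minimal non-faces — 13 found among 11 rays, 36 max cones:

  {2,6}:  v_{2} + v_{6} = 0  →  sig = (2; —)
  {0,2}:  v_{0} + v_{2} = v_{9}  →  sig = (2; 1)
  {0,7}:  v_{0} + v_{7} = v_{10}  →  sig = (2; 1)
  {6,9}:  v_{6} + v_{9} = v_{0}  →  sig = (2; 1)
  {2,10}:  v_{2} + v_{10} = v_{7} + v_{9}  →  sig = (2; 1,1)
  {3,6}:  v_{3} + v_{6} = v_{8} + v_{9}  →  sig = (2; 1,1)
  {3,7}:  v_{3} + v_{7} = v_{1} + v_{2}  →  sig = (2; 1,1)
  {3,10}:  v_{3} + v_{10} = v_{1} + v_{9}  →  sig = (2; 1,1)
  {8,10}:  v_{8} + v_{10} = v_{1} + v_{6}  →  sig = (2; 1,1)
  {0,3}:  v_{0} + v_{3} = v_{8} + 2·v_{9}  →  sig = (2; 1,2)
  {1,4,5}:  v_{1} + v_{4} + v_{5} = 0  →  sig = (3; —)
  {2,8,9}:  v_{2} + v_{8} + v_{9} = v_{3}  →  sig = (3; 1)
  {7,8,9}:  v_{7} + v_{8} + v_{9} = v_{1}  →  sig = (3; 1)

Hence PRS(X_Σ) =
    (2; —)
    (2; 1)
    (2; 1)
    (2; 1)
    (2; 1,1)
    (2; 1,1)
    (2; 1,1)
    (2; 1,1)
    (2; 1,1)
    (2; 1,2)
    (3; —)
    (3; 1)
    (3; 1)


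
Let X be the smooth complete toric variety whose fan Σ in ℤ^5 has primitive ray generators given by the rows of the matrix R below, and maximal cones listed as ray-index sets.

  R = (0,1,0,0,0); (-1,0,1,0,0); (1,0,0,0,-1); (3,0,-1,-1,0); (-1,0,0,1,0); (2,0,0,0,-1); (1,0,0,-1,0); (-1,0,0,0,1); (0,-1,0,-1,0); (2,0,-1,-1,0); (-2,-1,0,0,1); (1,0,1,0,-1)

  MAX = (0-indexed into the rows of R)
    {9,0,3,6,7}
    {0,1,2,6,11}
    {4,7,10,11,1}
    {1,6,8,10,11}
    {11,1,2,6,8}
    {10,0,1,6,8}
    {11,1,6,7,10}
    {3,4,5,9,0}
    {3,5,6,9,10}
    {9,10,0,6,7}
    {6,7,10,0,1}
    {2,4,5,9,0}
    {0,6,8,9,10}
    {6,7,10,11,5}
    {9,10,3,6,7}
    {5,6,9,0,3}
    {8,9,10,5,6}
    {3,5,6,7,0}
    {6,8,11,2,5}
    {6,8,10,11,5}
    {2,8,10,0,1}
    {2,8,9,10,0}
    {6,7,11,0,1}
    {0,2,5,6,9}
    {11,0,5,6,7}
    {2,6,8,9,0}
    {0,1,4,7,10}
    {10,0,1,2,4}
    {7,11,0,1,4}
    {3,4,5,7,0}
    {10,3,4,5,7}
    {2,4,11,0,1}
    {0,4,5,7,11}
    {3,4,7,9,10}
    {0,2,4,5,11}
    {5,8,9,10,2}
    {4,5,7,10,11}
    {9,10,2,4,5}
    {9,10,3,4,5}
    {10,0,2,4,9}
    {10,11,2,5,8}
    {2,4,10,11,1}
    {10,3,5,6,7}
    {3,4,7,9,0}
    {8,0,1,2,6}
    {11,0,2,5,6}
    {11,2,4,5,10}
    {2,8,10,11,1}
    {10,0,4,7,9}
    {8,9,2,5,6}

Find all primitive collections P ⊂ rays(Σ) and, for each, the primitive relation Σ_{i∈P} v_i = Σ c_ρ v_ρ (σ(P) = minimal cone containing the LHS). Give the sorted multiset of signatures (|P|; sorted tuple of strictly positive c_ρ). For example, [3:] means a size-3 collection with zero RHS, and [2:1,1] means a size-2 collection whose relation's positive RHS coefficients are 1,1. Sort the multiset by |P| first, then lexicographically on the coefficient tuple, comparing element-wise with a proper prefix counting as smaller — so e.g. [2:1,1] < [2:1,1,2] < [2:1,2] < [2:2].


Minimal non-faces — 18 found among 12 rays, 50 max cones:

  {2,7}:  v_{2} + v_{7} = 0  ⇒ sig = [2:]
  {4,6}:  v_{4} + v_{6} = 0  ⇒ sig = [2:]
  {1,5}:  v_{1} + v_{5} = v_{11}  ⇒ sig = [2:1]
  {1,9}:  v_{1} + v_{9} = v_{6}  ⇒ sig = [2:1]
  {2,3}:  v_{2} + v_{3} = v_{5} + v_{9}  ⇒ sig = [2:1,1]
  {4,8}:  v_{4} + v_{8} = v_{2} + v_{10}  ⇒ sig = [2:1,1]
  {7,8}:  v_{7} + v_{8} = v_{6} + v_{10}  ⇒ sig = [2:1,1]
  {9,11}:  v_{9} + v_{11} = v_{5} + v_{6}  ⇒ sig = [2:1,1]
  {1,3}:  v_{1} + v_{3} = v_{5} + v_{6} + v_{7}  ⇒ sig = [2:1,1,1]
  {3,8}:  v_{3} + v_{8} = v_{5} + v_{6} + v_{9} + v_{10}  ⇒ sig = [2:1,1,1,1]
  {3,11}:  v_{3} + v_{11} = 2·v_{5} + v_{6} + v_{7}  ⇒ sig = [2:1,1,2]
  {0,5,10}:  v_{0} + v_{5} + v_{10} = 0  ⇒ sig = [3:]
  {0,10,11}:  v_{0} + v_{10} + v_{11} = v_{1}  ⇒ sig = [3:1]
  {2,6,10}:  v_{2} + v_{6} + v_{10} = v_{8}  ⇒ sig = [3:1]
  {5,7,9}:  v_{5} + v_{7} + v_{9} = v_{3}  ⇒ sig = [3:1]
  {0,3,10}:  v_{0} + v_{3} + v_{10} = v_{7} + v_{9}  ⇒ sig = [3:1,1]
  {0,5,8}:  v_{0} + v_{5} + v_{8} = v_{2} + v_{6}  ⇒ sig = [3:1,1]
  {0,8,11}:  v_{0} + v_{8} + v_{11} = v_{1} + v_{2} + v_{6}  ⇒ sig = [3:1,1,1]

Hence PRS(X_Σ) =
    |P|=2: 11 collections, coeffs (), (), (1), (1), (1,1), (1,1), (1,1), (1,1), (1,1,1), (1,1,1,1), (1,1,2)
    |P|=3: 7 collections, coeffs (), (1), (1), (1), (1,1), (1,1), (1,1,1)


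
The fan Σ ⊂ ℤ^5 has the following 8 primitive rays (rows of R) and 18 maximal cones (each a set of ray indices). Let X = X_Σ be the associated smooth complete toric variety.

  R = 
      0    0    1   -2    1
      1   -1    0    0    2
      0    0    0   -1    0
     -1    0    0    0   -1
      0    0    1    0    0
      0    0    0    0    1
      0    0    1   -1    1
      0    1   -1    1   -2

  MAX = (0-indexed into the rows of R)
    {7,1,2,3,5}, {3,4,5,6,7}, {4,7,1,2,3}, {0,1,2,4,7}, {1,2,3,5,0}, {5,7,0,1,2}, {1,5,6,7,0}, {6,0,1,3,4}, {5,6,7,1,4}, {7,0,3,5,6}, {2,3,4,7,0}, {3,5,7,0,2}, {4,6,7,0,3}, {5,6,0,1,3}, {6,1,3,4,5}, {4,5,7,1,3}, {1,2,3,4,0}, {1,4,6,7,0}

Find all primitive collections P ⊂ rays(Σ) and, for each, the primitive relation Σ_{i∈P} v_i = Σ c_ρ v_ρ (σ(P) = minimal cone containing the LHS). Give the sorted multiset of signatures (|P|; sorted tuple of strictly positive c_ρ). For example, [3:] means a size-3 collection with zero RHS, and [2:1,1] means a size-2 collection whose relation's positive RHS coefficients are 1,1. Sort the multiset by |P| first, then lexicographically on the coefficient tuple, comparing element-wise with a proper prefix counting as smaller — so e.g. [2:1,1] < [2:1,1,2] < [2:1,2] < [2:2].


The 5 primitive collections of Σ (r=8, n=5):

  P = {2,6}:  v_{2} + v_{6} = v_{0}  so sig = [2:1]
  P = {2,4,5}:  v_{2} + v_{4} + v_{5} = v_{6}  so sig = [3:1]
  P = {0,4,5}:  v_{0} + v_{4} + v_{5} = 2·v_{6}  so sig = [3:2]
  P = {1,3,6,7}:  v_{1} + v_{3} + v_{6} + v_{7} = 0  so sig = [4:]
  P = {0,1,3,7}:  v_{0} + v_{1} + v_{3} + v_{7} = v_{2}  so sig = [4:1]

Signatures (|P|; sorted positive RHS coefficients), sorted:
[[2:1], [3:1], [3:2], [4:], [4:1]]


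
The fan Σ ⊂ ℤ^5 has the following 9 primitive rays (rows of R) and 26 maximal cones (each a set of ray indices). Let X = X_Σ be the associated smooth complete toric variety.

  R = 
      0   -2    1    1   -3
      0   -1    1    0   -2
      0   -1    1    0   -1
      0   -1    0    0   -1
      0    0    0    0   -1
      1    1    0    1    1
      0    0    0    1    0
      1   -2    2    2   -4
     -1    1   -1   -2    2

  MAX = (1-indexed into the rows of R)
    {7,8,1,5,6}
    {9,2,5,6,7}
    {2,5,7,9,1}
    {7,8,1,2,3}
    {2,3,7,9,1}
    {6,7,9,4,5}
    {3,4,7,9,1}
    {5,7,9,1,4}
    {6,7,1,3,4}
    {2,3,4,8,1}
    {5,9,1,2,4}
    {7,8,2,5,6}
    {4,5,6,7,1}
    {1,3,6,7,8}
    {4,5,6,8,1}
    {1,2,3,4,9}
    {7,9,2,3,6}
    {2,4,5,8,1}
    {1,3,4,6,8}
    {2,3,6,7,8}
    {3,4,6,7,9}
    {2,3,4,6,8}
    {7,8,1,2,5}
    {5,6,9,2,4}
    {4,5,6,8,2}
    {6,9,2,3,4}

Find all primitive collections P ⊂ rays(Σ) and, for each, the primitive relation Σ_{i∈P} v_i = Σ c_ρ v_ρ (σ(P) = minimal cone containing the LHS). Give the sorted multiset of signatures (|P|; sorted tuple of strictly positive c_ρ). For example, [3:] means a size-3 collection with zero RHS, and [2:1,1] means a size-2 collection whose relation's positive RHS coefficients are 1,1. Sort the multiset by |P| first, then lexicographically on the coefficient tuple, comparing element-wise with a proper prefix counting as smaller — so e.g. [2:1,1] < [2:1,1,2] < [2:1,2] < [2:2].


6 collections generate NE(X_Σ); each relation:

  P={3,5}:  v_{3} + v_{5} = v_{2} ; sig = [2:1]
  P={8,9}:  v_{8} + v_{9} = v_{2} ; sig = [2:1]
  P={1,6,9}:  v_{1} + v_{6} + v_{9} = 0 ; sig = [3:]
  P={1,2,6}:  v_{1} + v_{2} + v_{6} = v_{8} ; sig = [3:1]
  P={2,4,7}:  v_{2} + v_{4} + v_{7} = v_{1} ; sig = [3:1]
  P={4,7,8}:  v_{4} + v_{7} + v_{8} = 2·v_{1} + v_{6} ; sig = [3:1,2]

so the primitive-relation signature multiset is
    |P|=2: 2 collections, coeffs (1), (1)
    |P|=3: 4 collections, coeffs (), (1), (1), (1,2)


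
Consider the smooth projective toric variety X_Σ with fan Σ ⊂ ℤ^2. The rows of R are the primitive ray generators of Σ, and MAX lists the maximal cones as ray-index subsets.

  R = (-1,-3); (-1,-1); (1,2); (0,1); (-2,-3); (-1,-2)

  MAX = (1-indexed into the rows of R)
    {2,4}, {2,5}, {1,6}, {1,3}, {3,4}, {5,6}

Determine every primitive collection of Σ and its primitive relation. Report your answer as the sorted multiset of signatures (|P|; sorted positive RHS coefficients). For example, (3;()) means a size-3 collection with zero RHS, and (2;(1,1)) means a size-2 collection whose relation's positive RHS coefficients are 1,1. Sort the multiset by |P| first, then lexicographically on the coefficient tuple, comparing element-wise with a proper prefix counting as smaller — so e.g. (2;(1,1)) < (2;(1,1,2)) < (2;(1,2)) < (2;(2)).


9 minimal non-faces of Δ(Σ) (on 6 rays):

  {3,6}:  v_{3} + v_{6} = 0 — sig = (2;())
  {1,4}:  v_{1} + v_{4} = v_{6} — sig = (2;(1))
  {2,3}:  v_{2} + v_{3} = v_{4} — sig = (2;(1))
  {2,6}:  v_{2} + v_{6} = v_{5} — sig = (2;(1))
  {3,5}:  v_{3} + v_{5} = v_{2} — sig = (2;(1))
  {4,6}:  v_{4} + v_{6} = v_{2} — sig = (2;(1))
  {1,2}:  v_{1} + v_{2} = 2·v_{6} — sig = (2;(2))
  {4,5}:  v_{4} + v_{5} = 2·v_{2} — sig = (2;(2))
  {1,5}:  v_{1} + v_{5} = 3·v_{6} — sig = (2;(3))

Hence PRS(X_Σ) =
    (2;())
    (2;(1))
    (2;(1))
    (2;(1))
    (2;(1))
    (2;(1))
    (2;(2))
    (2;(2))
    (2;(3))


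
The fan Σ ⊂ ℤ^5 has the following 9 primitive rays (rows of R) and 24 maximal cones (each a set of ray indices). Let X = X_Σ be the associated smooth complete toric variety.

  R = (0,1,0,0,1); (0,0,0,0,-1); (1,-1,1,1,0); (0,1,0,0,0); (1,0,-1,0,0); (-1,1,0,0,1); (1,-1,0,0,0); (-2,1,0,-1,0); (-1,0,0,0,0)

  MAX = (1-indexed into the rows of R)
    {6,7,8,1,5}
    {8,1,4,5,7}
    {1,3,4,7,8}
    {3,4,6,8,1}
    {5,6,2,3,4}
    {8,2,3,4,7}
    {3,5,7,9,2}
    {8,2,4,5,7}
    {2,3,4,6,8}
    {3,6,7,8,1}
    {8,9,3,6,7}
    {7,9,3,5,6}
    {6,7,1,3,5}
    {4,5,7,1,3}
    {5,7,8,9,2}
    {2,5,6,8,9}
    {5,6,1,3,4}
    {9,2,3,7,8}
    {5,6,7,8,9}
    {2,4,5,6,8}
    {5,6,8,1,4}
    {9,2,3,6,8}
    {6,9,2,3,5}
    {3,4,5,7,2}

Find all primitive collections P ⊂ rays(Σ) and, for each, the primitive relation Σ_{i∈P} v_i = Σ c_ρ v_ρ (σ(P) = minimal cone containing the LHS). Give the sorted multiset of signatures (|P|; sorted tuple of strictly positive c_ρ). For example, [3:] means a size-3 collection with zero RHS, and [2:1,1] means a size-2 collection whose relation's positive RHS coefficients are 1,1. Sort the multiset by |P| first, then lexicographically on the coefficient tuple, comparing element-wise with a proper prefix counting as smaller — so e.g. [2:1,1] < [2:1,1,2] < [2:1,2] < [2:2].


6 collections generate NE(X_Σ); each relation:

  P={1,2}:  v_{1} + v_{2} = v_{4}  ⟹  sig = [2:1]
  P={1,9}:  v_{1} + v_{9} = v_{6}  ⟹  sig = [2:1]
  P={4,9}:  v_{4} + v_{9} = v_{2} + v_{6}  ⟹  sig = [2:1,1]
  P={2,6,7}:  v_{2} + v_{6} + v_{7} = 0  ⟹  sig = [3:]
  P={3,5,8}:  v_{3} + v_{5} + v_{8} = 0  ⟹  sig = [3:]
  P={4,6,7}:  v_{4} + v_{6} + v_{7} = v_{1}  ⟹  sig = [3:1]

Sorted signature multiset PRS(X):
    [2:1]
    [2:1]
    [2:1,1]
    [3:]
    [3:]
    [3:1]


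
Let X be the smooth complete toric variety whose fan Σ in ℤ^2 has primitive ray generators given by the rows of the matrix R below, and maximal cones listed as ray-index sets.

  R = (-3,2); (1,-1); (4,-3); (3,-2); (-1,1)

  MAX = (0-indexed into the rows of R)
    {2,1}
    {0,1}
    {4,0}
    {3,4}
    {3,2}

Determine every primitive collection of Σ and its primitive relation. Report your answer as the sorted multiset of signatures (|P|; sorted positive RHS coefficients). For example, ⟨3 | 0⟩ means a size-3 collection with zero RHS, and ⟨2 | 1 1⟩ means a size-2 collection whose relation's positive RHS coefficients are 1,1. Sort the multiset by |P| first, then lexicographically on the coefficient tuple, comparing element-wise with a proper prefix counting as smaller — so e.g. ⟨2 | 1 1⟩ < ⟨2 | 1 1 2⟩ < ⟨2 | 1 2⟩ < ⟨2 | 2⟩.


Primitive collections (5):

  {0,3}:  v_{0} + v_{3} = 0  ⇒ sig = ⟨2 | 0⟩
  {1,4}:  v_{1} + v_{4} = 0  ⇒ sig = ⟨2 | 0⟩
  {0,2}:  v_{0} + v_{2} = v_{1}  ⇒ sig = ⟨2 | 1⟩
  {1,3}:  v_{1} + v_{3} = v_{2}  ⇒ sig = ⟨2 | 1⟩
  {2,4}:  v_{2} + v_{4} = v_{3}  ⇒ sig = ⟨2 | 1⟩

so the primitive-relation signature multiset is
    ⟨2 | 0⟩
    ⟨2 | 0⟩
    ⟨2 | 1⟩
    ⟨2 | 1⟩
    ⟨2 | 1⟩


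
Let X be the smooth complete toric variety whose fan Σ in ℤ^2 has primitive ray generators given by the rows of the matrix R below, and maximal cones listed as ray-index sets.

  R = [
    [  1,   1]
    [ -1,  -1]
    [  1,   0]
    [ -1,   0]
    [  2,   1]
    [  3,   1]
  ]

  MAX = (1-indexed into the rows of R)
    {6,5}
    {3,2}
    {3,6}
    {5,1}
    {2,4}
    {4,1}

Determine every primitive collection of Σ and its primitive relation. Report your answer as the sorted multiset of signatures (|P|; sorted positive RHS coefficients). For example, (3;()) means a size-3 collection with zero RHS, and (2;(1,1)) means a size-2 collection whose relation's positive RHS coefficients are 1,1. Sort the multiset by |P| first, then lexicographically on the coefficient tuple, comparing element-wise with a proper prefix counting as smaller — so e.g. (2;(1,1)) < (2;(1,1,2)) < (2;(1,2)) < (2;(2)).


Δ(Σ) — 6 vertices, 9 min non-faces:

  P = {1,2}:  v_{1} + v_{2} = 0 — sig = (2;())
  P = {3,4}:  v_{3} + v_{4} = 0 — sig = (2;())
  P = {1,3}:  v_{1} + v_{3} = v_{5} — sig = (2;(1))
  P = {2,5}:  v_{2} + v_{5} = v_{3} — sig = (2;(1))
  P = {3,5}:  v_{3} + v_{5} = v_{6} — sig = (2;(1))
  P = {4,5}:  v_{4} + v_{5} = v_{1} — sig = (2;(1))
  P = {4,6}:  v_{4} + v_{6} = v_{5} — sig = (2;(1))
  P = {1,6}:  v_{1} + v_{6} = 2·v_{5} — sig = (2;(2))
  P = {2,6}:  v_{2} + v_{6} = 2·v_{3} — sig = (2;(2))

Signatures (|P|; sorted positive RHS coefficients), sorted:
    |P|=2: 9 collections, coeffs (), (), (1), (1), (1), (1), (1), (2), (2)


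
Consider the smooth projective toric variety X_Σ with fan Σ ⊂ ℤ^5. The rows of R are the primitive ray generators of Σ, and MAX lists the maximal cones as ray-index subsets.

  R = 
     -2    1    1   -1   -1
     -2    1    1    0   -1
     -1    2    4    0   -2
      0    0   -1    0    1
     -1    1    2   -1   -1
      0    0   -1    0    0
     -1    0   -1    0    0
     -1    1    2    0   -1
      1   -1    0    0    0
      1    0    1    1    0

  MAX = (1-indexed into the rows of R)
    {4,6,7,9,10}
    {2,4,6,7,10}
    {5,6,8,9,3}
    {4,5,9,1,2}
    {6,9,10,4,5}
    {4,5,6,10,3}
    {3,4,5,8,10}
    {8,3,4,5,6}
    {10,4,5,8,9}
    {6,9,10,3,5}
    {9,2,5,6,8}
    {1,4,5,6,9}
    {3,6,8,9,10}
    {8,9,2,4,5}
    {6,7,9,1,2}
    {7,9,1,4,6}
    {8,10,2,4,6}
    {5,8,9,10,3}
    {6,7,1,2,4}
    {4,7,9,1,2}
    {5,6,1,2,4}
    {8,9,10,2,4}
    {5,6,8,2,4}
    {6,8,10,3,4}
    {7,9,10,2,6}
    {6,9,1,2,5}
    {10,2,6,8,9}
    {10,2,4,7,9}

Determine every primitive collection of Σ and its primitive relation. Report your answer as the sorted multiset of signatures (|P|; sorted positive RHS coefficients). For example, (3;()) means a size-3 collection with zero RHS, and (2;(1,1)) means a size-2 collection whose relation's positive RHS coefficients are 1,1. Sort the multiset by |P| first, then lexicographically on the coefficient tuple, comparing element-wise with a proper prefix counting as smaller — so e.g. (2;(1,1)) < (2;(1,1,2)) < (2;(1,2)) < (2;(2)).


12 collections generate NE(X_Σ); each relation:

  P={1,10}:  v_{1} + v_{10} = v_{8} ; sig = (2;(1))
  P={5,7}:  v_{5} + v_{7} = v_{1} ; sig = (2;(1))
  P={7,8}:  v_{7} + v_{8} = v_{2} ; sig = (2;(1))
  P={1,8}:  v_{1} + v_{8} = v_{2} + v_{5} ; sig = (2;(1,1))
  P={1,3}:  v_{1} + v_{3} = v_{5} + v_{6} + 2·v_{8} ; sig = (2;(1,1,2))
  P={3,7}:  v_{3} + v_{7} = v_{6} + 2·v_{8} ; sig = (2;(1,2))
  P={2,3}:  v_{2} + v_{3} = v_{6} + 3·v_{8} ; sig = (2;(1,3))
  P={3,4,9}:  v_{3} + v_{4} + v_{9} = v_{5} + v_{10} ; sig = (3;(1,1))
  P={2,5,10}:  v_{2} + v_{5} + v_{10} = 2·v_{8} ; sig = (3;(2))
  P={4,6,8,9}:  v_{4} + v_{6} + v_{8} + v_{9} = 0 ; sig = (4;())
  P={2,4,6,9}:  v_{2} + v_{4} + v_{6} + v_{9} = v_{7} ; sig = (4;(1))
  P={5,6,8,10}:  v_{5} + v_{6} + v_{8} + v_{10} = v_{3} ; sig = (4;(1))

so the primitive-relation signature multiset is
    (2;(1))
    (2;(1))
    (2;(1))
    (2;(1,1))
    (2;(1,1,2))
    (2;(1,2))
    (2;(1,3))
    (3;(1,1))
    (3;(2))
    (4;())
    (4;(1))
    (4;(1))


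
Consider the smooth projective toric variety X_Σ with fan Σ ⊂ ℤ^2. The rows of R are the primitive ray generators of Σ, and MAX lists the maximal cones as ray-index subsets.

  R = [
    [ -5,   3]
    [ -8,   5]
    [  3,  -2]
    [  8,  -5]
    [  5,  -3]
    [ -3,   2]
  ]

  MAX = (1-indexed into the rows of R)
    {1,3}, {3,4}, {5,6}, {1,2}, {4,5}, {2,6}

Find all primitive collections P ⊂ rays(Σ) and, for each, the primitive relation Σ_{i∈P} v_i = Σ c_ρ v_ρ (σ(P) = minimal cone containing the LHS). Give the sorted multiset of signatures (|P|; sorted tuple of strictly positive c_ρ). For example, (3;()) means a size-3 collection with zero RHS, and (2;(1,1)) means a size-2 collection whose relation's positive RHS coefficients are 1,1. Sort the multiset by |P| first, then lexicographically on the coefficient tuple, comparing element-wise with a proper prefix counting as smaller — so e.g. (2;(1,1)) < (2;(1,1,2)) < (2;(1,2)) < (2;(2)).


9 collections generate NE(X_Σ); each relation:

  • {1,5}:  v_{1} + v_{5} = 0  so sig = (2;())
  • {2,4}:  v_{2} + v_{4} = 0  so sig = (2;())
  • {3,6}:  v_{3} + v_{6} = 0  so sig = (2;())
  • {1,4}:  v_{1} + v_{4} = v_{3}  so sig = (2;(1))
  • {1,6}:  v_{1} + v_{6} = v_{2}  so sig = (2;(1))
  • {2,3}:  v_{2} + v_{3} = v_{1}  so sig = (2;(1))
  • {2,5}:  v_{2} + v_{5} = v_{6}  so sig = (2;(1))
  • {3,5}:  v_{3} + v_{5} = v_{4}  so sig = (2;(1))
  • {4,6}:  v_{4} + v_{6} = v_{5}  so sig = (2;(1))

Hence PRS(X_Σ) =
{ (2;()) ×3,  (2;(1)) ×6 }


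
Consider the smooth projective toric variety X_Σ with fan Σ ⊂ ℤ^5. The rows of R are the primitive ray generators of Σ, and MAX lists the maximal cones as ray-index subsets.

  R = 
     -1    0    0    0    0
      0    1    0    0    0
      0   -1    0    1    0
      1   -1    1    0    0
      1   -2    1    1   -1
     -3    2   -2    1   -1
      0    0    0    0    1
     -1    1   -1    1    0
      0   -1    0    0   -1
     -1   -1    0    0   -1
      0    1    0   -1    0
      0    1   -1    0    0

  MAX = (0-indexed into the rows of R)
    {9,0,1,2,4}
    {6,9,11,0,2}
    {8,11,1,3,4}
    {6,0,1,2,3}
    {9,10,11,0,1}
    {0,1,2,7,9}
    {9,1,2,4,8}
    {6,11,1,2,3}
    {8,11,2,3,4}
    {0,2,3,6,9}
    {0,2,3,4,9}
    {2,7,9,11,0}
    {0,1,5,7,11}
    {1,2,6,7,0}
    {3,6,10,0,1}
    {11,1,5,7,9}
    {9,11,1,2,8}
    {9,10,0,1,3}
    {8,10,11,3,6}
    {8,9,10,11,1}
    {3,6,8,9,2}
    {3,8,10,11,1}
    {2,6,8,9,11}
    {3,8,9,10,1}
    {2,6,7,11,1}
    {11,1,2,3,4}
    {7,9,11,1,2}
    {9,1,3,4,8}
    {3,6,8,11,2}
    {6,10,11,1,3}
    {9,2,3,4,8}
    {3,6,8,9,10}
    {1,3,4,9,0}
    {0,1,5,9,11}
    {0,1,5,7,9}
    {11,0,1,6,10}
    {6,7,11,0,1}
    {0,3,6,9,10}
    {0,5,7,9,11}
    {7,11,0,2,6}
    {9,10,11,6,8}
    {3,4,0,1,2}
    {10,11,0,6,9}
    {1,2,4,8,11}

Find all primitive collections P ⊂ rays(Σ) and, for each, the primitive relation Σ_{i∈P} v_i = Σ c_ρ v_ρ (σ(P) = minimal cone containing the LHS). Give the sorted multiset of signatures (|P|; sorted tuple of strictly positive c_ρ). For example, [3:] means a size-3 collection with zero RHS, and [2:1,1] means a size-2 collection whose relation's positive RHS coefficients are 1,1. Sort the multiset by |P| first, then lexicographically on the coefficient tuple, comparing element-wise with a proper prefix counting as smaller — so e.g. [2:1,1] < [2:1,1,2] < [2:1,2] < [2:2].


|primitive collections| = 25. Relations:

  P={2,10}:  v_{2} + v_{10} = 0  →  sig = [2:]
  P={0,8}:  v_{0} + v_{8} = v_{9}  →  sig = [2:1]
  P={3,7}:  v_{3} + v_{7} = v_{1} + v_{2}  →  sig = [2:1,1]
  P={4,6}:  v_{4} + v_{6} = v_{2} + v_{3}  →  sig = [2:1,1]
  P={3,5}:  v_{3} + v_{5} = v_{1} + v_{7} + v_{9}  →  sig = [2:1,1,1]
  P={4,10}:  v_{4} + v_{10} = v_{1} + v_{3} + v_{8}  →  sig = [2:1,1,1]
  P={7,10}:  v_{7} + v_{10} = v_{0} + v_{1} + v_{11}  →  sig = [2:1,1,1]
  P={7,8}:  v_{7} + v_{8} = v_{1} + v_{2} + v_{9} + v_{11}  →  sig = [2:1,1,1,1]
  P={5,8}:  v_{5} + v_{8} = v_{1} + v_{7} + 2·v_{9} + v_{11}  →  sig = [2:1,1,1,2]
  P={5,6}:  v_{5} + v_{6} = 2·v_{0} + v_{7} + v_{11}  →  sig = [2:1,1,2]
  P={2,5}:  v_{2} + v_{5} = 2·v_{7} + v_{9}  →  sig = [2:1,2]
  P={4,7}:  v_{4} + v_{7} = 2·v_{1} + 2·v_{2} + v_{8}  →  sig = [2:1,2,2]
  P={5,10}:  v_{5} + v_{10} = 2·v_{0} + 2·v_{1} + v_{9} + 2·v_{11}  →  sig = [2:1,2,2,2]
  P={4,5}:  v_{4} + v_{5} = 3·v_{1} + 2·v_{2} + 2·v_{9} + v_{11}  →  sig = [2:1,2,2,3]
  P={0,3,11}:  v_{0} + v_{3} + v_{11} = 0  →  sig = [3:]
  P={1,6,8}:  v_{1} + v_{6} + v_{8} = 0  →  sig = [3:]
  P={1,6,9}:  v_{1} + v_{6} + v_{9} = v_{0}  →  sig = [3:1]
  P={3,9,11}:  v_{3} + v_{9} + v_{11} = v_{8}  →  sig = [3:1]
  P={0,4,11}:  v_{0} + v_{4} + v_{11} = v_{1} + v_{2} + v_{8}  →  sig = [3:1,1,1]
  P={4,9,11}:  v_{4} + v_{9} + v_{11} = v_{1} + v_{2} + 2·v_{8}  →  sig = [3:1,1,2]
  P={6,7,9}:  v_{6} + v_{7} + v_{9} = 2·v_{0} + v_{2} + v_{11}  →  sig = [3:1,1,2]
  P={0,1,2,11}:  v_{0} + v_{1} + v_{2} + v_{11} = v_{7}  →  sig = [4:1]
  P={1,2,3,8}:  v_{1} + v_{2} + v_{3} + v_{8} = v_{4}  →  sig = [4:1]
  P={1,2,3,9}:  v_{1} + v_{2} + v_{3} + v_{9} = v_{0} + v_{4}  →  sig = [4:1,1]
  P={0,1,7,9,11}:  v_{0} + v_{1} + v_{7} + v_{9} + v_{11} = v_{5}  →  sig = [5:1]

so the primitive-relation signature multiset is
    |P|=2: 14 collections, coeffs (), (1), (1,1), (1,1), (1,1,1), (1,1,1), (1,1,1), (1,1,1,1), (1,1,1,2), (1,1,2), (1,2), (1,2,2), (1,2,2,2), (1,2,2,3)
    |P|=3: 7 collections, coeffs (), (), (1), (1), (1,1,1), (1,1,2), (1,1,2)
    |P|=4: 3 collections, coeffs (1), (1), (1,1)
    |P|=5: 1 collection, coeffs (1)


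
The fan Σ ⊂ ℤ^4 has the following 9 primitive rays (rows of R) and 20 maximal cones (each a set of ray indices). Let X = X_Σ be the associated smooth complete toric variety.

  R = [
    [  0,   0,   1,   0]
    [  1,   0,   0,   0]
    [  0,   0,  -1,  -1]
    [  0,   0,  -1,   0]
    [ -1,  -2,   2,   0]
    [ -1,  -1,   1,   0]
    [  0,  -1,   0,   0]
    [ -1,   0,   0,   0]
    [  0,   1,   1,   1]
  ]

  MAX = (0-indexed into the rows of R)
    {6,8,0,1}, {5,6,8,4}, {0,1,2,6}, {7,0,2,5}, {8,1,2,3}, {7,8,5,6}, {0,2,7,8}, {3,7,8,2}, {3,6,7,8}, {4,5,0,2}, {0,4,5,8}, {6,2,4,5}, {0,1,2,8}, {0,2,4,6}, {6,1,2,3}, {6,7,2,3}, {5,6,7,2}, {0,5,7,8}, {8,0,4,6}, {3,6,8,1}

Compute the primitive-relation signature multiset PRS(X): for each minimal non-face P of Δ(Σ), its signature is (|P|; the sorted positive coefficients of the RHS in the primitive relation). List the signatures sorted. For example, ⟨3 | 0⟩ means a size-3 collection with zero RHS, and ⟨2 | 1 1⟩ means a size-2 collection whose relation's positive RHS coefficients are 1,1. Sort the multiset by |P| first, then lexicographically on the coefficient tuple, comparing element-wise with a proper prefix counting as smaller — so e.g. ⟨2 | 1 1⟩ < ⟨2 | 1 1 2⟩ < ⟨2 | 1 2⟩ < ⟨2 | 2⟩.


Δ(Σ) — 9 vertices, 12 min non-faces:

  • {0,3}:  v_{0} + v_{3} = 0 — sig = ⟨2 | 0⟩
  • {1,7}:  v_{1} + v_{7} = 0 — sig = ⟨2 | 0⟩
  • {1,5}:  v_{1} + v_{5} = v_{0} + v_{6} — sig = ⟨2 | 1 1⟩
  • {3,4}:  v_{3} + v_{4} = v_{5} + v_{6} — sig = ⟨2 | 1 1⟩
  • {3,5}:  v_{3} + v_{5} = v_{6} + v_{7} — sig = ⟨2 | 1 1⟩
  • {4,7}:  v_{4} + v_{7} = 2·v_{5} — sig = ⟨2 | 2⟩
  • {1,4}:  v_{1} + v_{4} = 2·v_{0} + 2·v_{6} — sig = ⟨2 | 2 2⟩
  • {2,6,8}:  v_{2} + v_{6} + v_{8} = 0 — sig = ⟨3 | 0⟩
  • {0,5,6}:  v_{0} + v_{5} + v_{6} = v_{4} — sig = ⟨3 | 1⟩
  • {0,6,7}:  v_{0} + v_{6} + v_{7} = v_{5} — sig = ⟨3 | 1⟩
  • {2,4,8}:  v_{2} + v_{4} + v_{8} = v_{0} + v_{5} — sig = ⟨3 | 1 1⟩
  • {2,5,8}:  v_{2} + v_{5} + v_{8} = v_{0} + v_{7} — sig = ⟨3 | 1 1⟩

Hence PRS(X_Σ) =
{ ⟨2 | 0⟩ ×2,  ⟨2 | 1 1⟩ ×3,  ⟨2 | 2⟩,  ⟨2 | 2 2⟩,  ⟨3 | 0⟩,  ⟨3 | 1⟩ ×2,  ⟨3 | 1 1⟩ ×2 }


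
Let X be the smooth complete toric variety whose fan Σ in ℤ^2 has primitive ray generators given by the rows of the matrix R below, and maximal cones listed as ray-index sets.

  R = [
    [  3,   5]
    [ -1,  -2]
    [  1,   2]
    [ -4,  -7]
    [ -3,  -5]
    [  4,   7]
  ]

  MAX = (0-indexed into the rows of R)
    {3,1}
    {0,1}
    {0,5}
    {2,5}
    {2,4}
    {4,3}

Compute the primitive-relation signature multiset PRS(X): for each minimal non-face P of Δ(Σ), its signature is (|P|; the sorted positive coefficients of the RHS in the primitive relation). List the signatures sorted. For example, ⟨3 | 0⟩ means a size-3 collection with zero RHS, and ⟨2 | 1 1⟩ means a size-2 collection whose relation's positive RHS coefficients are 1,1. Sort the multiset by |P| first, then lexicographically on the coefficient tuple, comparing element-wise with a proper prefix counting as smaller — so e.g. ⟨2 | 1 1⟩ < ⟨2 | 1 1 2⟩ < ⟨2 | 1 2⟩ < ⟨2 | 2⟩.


9 minimal non-faces of Δ(Σ) (on 6 rays):

  P={0,4}:  v_{0} + v_{4} = 0 — sig = ⟨2 | 0⟩
  P={1,2}:  v_{1} + v_{2} = 0 — sig = ⟨2 | 0⟩
  P={3,5}:  v_{3} + v_{5} = 0 — sig = ⟨2 | 0⟩
  P={0,2}:  v_{0} + v_{2} = v_{5} — sig = ⟨2 | 1⟩
  P={0,3}:  v_{0} + v_{3} = v_{1} — sig = ⟨2 | 1⟩
  P={1,4}:  v_{1} + v_{4} = v_{3} — sig = ⟨2 | 1⟩
  P={1,5}:  v_{1} + v_{5} = v_{0} — sig = ⟨2 | 1⟩
  P={2,3}:  v_{2} + v_{3} = v_{4} — sig = ⟨2 | 1⟩
  P={4,5}:  v_{4} + v_{5} = v_{2} — sig = ⟨2 | 1⟩

Signatures (|P|; sorted positive RHS coefficients), sorted:
[⟨2 | 0⟩, ⟨2 | 0⟩, ⟨2 | 0⟩, ⟨2 | 1⟩, ⟨2 | 1⟩, ⟨2 | 1⟩, ⟨2 | 1⟩, ⟨2 | 1⟩, ⟨2 | 1⟩]


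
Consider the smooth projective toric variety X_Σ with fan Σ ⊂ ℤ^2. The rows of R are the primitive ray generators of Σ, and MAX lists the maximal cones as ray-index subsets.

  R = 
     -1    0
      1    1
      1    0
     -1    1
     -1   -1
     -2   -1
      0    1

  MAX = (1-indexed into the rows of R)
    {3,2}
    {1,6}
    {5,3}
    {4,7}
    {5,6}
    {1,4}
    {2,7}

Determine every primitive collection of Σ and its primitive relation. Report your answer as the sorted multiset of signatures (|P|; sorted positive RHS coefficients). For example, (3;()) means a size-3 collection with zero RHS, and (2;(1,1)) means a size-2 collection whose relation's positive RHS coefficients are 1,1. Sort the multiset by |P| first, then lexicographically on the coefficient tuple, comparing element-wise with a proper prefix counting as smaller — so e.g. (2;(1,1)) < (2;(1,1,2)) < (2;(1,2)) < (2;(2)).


Primitive collections (14):

  P={1,3}:  v_{1} + v_{3} = 0  →  sig = (2;())
  P={2,5}:  v_{2} + v_{5} = 0  →  sig = (2;())
  P={1,2}:  v_{1} + v_{2} = v_{7}  →  sig = (2;(1))
  P={1,5}:  v_{1} + v_{5} = v_{6}  →  sig = (2;(1))
  P={1,7}:  v_{1} + v_{7} = v_{4}  →  sig = (2;(1))
  P={2,6}:  v_{2} + v_{6} = v_{1}  →  sig = (2;(1))
  P={3,4}:  v_{3} + v_{4} = v_{7}  →  sig = (2;(1))
  P={3,6}:  v_{3} + v_{6} = v_{5}  →  sig = (2;(1))
  P={3,7}:  v_{3} + v_{7} = v_{2}  →  sig = (2;(1))
  P={5,7}:  v_{5} + v_{7} = v_{1}  →  sig = (2;(1))
  P={2,4}:  v_{2} + v_{4} = 2·v_{7}  →  sig = (2;(2))
  P={4,5}:  v_{4} + v_{5} = 2·v_{1}  →  sig = (2;(2))
  P={6,7}:  v_{6} + v_{7} = 2·v_{1}  →  sig = (2;(2))
  P={4,6}:  v_{4} + v_{6} = 3·v_{1}  →  sig = (2;(3))

Sorted signature multiset PRS(X):
[(2;()), (2;()), (2;(1)), (2;(1)), (2;(1)), (2;(1)), (2;(1)), (2;(1)), (2;(1)), (2;(1)), (2;(2)), (2;(2)), (2;(2)), (2;(3))]


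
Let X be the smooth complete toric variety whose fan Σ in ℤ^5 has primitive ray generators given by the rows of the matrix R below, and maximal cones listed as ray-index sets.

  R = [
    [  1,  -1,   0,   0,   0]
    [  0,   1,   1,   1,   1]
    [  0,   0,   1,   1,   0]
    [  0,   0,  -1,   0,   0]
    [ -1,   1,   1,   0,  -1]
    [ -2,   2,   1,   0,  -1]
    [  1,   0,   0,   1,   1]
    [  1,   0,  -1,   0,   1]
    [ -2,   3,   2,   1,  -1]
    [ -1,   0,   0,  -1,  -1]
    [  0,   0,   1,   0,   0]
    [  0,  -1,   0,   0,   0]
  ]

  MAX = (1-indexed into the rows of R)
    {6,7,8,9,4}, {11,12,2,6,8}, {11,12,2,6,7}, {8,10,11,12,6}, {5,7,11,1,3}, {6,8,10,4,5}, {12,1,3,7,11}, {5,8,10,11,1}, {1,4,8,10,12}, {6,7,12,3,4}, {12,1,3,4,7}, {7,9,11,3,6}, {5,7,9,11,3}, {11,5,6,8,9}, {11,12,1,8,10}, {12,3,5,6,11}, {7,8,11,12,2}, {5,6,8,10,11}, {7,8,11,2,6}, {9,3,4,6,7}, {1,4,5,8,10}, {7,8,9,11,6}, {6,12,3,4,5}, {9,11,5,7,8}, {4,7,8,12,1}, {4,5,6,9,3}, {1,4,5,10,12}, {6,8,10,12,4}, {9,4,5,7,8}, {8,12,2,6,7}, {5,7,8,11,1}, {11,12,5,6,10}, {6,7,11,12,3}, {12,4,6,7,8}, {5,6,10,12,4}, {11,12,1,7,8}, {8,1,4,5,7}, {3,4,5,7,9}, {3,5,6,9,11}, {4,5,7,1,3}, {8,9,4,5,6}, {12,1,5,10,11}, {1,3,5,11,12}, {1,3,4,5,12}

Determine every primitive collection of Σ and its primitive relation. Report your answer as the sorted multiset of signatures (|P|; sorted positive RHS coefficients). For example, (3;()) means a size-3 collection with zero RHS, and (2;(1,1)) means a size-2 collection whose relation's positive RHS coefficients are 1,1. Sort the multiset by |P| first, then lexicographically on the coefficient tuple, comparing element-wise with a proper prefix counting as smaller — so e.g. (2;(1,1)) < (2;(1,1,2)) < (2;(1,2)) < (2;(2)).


Δ(Σ) — 12 vertices, 18 min non-faces:

  • {4,11}:  v_{4} + v_{11} = 0  ⇒ sig = (2;())
  • {7,10}:  v_{7} + v_{10} = 0  ⇒ sig = (2;())
  • {1,6}:  v_{1} + v_{6} = v_{5}  ⇒ sig = (2;(1))
  • {3,8}:  v_{3} + v_{8} = v_{7}  ⇒ sig = (2;(1))
  • {1,2}:  v_{1} + v_{2} = v_{7} + v_{11}  ⇒ sig = (2;(1,1))
  • {3,10}:  v_{3} + v_{10} = v_{5} + v_{12}  ⇒ sig = (2;(1,1))
  • {9,10}:  v_{9} + v_{10} = v_{5} + v_{6}  ⇒ sig = (2;(1,1))
  • {9,12}:  v_{9} + v_{12} = v_{3} + v_{6}  ⇒ sig = (2;(1,1))
  • {2,5}:  v_{2} + v_{5} = v_{6} + v_{7} + v_{11}  ⇒ sig = (2;(1,1,1))
  • {2,4}:  v_{2} + v_{4} = v_{6} + v_{7} + v_{8} + v_{12}  ⇒ sig = (2;(1,1,1,1))
  • {2,10}:  v_{2} + v_{10} = v_{6} + v_{8} + v_{11} + v_{12}  ⇒ sig = (2;(1,1,1,1))
  • {2,3}:  v_{2} + v_{3} = v_{6} + 2·v_{7} + v_{11} + v_{12}  ⇒ sig = (2;(1,1,1,2))
  • {1,9}:  v_{1} + v_{9} = 2·v_{5} + v_{7}  ⇒ sig = (2;(1,2))
  • {2,9}:  v_{2} + v_{9} = 2·v_{6} + 2·v_{7} + v_{11}  ⇒ sig = (2;(1,2,2))
  • {5,8,12}:  v_{5} + v_{8} + v_{12} = 0  ⇒ sig = (3;())
  • {5,6,7}:  v_{5} + v_{6} + v_{7} = v_{9}  ⇒ sig = (3;(1))
  • {5,7,12}:  v_{5} + v_{7} + v_{12} = v_{3}  ⇒ sig = (3;(1))
  • {6,7,8,11,12}:  v_{6} + v_{7} + v_{8} + v_{11} + v_{12} = v_{2}  ⇒ sig = (5;(1))

Signatures (|P|; sorted positive RHS coefficients), sorted:
    |P|=2: 14 collections, coeffs (), (), (1), (1), (1,1), (1,1), (1,1), (1,1), (1,1,1), (1,1,1,1), (1,1,1,1), (1,1,1,2), (1,2), (1,2,2)
    |P|=3: 3 collections, coeffs (), (1), (1)
    |P|=5: 1 collection, coeffs (1)


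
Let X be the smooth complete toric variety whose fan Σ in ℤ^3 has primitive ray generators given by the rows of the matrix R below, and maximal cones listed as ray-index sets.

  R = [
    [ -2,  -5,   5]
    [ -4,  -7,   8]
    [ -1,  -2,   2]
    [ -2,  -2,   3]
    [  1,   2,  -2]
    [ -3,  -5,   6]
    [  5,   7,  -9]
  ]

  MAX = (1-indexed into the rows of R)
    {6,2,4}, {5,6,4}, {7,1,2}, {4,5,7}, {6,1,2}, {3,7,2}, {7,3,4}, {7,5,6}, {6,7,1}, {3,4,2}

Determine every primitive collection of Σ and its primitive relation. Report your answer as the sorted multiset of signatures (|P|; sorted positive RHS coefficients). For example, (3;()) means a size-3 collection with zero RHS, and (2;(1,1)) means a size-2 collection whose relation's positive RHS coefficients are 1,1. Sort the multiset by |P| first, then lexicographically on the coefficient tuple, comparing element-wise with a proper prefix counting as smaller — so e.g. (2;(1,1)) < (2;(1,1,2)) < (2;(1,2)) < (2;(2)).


Δ(Σ) — 7 vertices, 9 min non-faces:

  P = {3,5}:  v_{3} + v_{5} = 0 — sig = (2;())
  P = {1,4}:  v_{1} + v_{4} = v_{2} — sig = (2;(1))
  P = {2,5}:  v_{2} + v_{5} = v_{6} — sig = (2;(1))
  P = {3,6}:  v_{3} + v_{6} = v_{2} — sig = (2;(1))
  P = {1,3}:  v_{1} + v_{3} = 2·v_{2} + v_{7} — sig = (2;(1,2))
  P = {1,5}:  v_{1} + v_{5} = 2·v_{6} + v_{7} — sig = (2;(1,2))
  P = {4,6,7}:  v_{4} + v_{6} + v_{7} = 0 — sig = (3;())
  P = {2,4,7}:  v_{2} + v_{4} + v_{7} = v_{3} — sig = (3;(1))
  P = {2,6,7}:  v_{2} + v_{6} + v_{7} = v_{1} — sig = (3;(1))

Sorted signature multiset PRS(X):
[(2;()), (2;(1)), (2;(1)), (2;(1)), (2;(1,2)), (2;(1,2)), (3;()), (3;(1)), (3;(1))]


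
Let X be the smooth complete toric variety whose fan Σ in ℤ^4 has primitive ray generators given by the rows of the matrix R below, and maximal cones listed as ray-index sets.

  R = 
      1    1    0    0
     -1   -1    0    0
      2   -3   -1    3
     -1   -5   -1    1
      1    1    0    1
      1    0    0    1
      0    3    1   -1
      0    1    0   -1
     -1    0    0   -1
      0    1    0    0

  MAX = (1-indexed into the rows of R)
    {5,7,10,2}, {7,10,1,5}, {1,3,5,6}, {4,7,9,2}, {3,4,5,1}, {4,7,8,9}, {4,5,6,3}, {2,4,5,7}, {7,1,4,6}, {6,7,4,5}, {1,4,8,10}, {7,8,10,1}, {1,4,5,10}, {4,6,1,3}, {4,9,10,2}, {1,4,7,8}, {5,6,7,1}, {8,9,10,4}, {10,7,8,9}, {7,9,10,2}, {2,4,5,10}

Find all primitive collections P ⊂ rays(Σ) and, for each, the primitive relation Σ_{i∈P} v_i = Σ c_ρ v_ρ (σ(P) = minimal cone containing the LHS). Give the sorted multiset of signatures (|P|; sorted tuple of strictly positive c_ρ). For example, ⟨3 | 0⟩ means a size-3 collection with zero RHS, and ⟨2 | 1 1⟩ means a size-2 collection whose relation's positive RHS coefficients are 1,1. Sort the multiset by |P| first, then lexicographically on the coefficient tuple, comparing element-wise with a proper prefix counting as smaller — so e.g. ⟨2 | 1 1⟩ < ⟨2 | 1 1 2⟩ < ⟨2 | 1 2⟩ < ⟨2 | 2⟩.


17 minimal non-faces of Δ(Σ) (on 10 rays):

  • {1,2}:  v_{1} + v_{2} = 0  ⇒ sig = ⟨2 | 0⟩
  • {6,9}:  v_{6} + v_{9} = 0  ⇒ sig = ⟨2 | 0⟩
  • {1,9}:  v_{1} + v_{9} = v_{8}  ⇒ sig = ⟨2 | 1⟩
  • {2,8}:  v_{2} + v_{8} = v_{9}  ⇒ sig = ⟨2 | 1⟩
  • {5,9}:  v_{5} + v_{9} = v_{10}  ⇒ sig = ⟨2 | 1⟩
  • {6,8}:  v_{6} + v_{8} = v_{1}  ⇒ sig = ⟨2 | 1⟩
  • {6,10}:  v_{6} + v_{10} = v_{5}  ⇒ sig = ⟨2 | 1⟩
  • {5,8}:  v_{5} + v_{8} = v_{1} + v_{10}  ⇒ sig = ⟨2 | 1 1⟩
  • {2,3}:  v_{2} + v_{3} = v_{4} + v_{5} + v_{6}  ⇒ sig = ⟨2 | 1 1 1⟩
  • {2,6}:  v_{2} + v_{6} = v_{4} + v_{5} + v_{7}  ⇒ sig = ⟨2 | 1 1 1⟩
  • {3,9}:  v_{3} + v_{9} = v_{1} + v_{4} + v_{5}  ⇒ sig = ⟨2 | 1 1 1⟩
  • {3,8}:  v_{3} + v_{8} = 2·v_{1} + v_{4} + v_{5}  ⇒ sig = ⟨2 | 1 1 2⟩
  • {3,10}:  v_{3} + v_{10} = v_{1} + v_{4} + 2·v_{5}  ⇒ sig = ⟨2 | 1 1 2⟩
  • {3,7}:  v_{3} + v_{7} = 2·v_{6}  ⇒ sig = ⟨2 | 2⟩
  • {4,7,10}:  v_{4} + v_{7} + v_{10} = v_{2}  ⇒ sig = ⟨3 | 1⟩
  • {1,4,5,6}:  v_{1} + v_{4} + v_{5} + v_{6} = v_{3}  ⇒ sig = ⟨4 | 1⟩
  • {1,4,5,7}:  v_{1} + v_{4} + v_{5} + v_{7} = v_{6}  ⇒ sig = ⟨4 | 1⟩

Sorted signature multiset PRS(X):
{ ⟨2 | 0⟩ ×2,  ⟨2 | 1⟩ ×5,  ⟨2 | 1 1⟩,  ⟨2 | 1 1 1⟩ ×3,  ⟨2 | 1 1 2⟩ ×2,  ⟨2 | 2⟩,  ⟨3 | 1⟩,  ⟨4 | 1⟩ ×2 }


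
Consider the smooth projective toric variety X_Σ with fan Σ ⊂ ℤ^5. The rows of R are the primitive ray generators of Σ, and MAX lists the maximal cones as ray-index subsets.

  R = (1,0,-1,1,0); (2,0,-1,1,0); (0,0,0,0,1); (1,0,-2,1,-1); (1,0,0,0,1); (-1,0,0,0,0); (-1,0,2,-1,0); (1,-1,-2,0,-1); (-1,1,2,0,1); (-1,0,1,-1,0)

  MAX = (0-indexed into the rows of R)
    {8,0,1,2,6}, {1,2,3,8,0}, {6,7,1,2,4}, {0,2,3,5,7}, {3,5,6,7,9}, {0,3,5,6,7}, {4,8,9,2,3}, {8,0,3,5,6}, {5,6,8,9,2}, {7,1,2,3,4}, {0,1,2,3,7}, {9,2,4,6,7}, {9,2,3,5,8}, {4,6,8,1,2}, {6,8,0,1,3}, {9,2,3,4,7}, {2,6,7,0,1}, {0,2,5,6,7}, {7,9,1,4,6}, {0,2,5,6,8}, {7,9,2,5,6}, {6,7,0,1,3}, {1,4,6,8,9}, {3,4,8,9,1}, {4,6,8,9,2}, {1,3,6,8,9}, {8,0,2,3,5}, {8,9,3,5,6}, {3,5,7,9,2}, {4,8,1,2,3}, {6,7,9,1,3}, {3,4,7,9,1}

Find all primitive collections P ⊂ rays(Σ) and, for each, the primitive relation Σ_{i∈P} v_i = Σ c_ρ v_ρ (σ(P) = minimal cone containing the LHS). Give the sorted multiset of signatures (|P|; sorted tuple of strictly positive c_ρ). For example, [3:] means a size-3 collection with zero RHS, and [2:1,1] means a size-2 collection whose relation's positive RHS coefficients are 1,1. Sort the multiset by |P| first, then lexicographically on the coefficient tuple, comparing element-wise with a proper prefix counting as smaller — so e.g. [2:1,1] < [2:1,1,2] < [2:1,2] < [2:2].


8 minimal non-faces of Δ(Σ) (on 10 rays):

  P={0,9}:  v_{0} + v_{9} = 0 — sig = [2:]
  P={7,8}:  v_{7} + v_{8} = 0 — sig = [2:]
  P={1,5}:  v_{1} + v_{5} = v_{0} — sig = [2:1]
  P={4,5}:  v_{4} + v_{5} = v_{2} — sig = [2:1]
  P={0,4}:  v_{0} + v_{4} = v_{1} + v_{2} — sig = [2:1,1]
  P={2,3,6}:  v_{2} + v_{3} + v_{6} = 0 — sig = [3:]
  P={1,2,9}:  v_{1} + v_{2} + v_{9} = v_{4} — sig = [3:1]
  P={3,4,6}:  v_{3} + v_{4} + v_{6} = v_{1} + v_{9} — sig = [3:1,1]

so the primitive-relation signature multiset is
{ [2:] ×2,  [2:1] ×2,  [2:1,1],  [3:],  [3:1],  [3:1,1] }


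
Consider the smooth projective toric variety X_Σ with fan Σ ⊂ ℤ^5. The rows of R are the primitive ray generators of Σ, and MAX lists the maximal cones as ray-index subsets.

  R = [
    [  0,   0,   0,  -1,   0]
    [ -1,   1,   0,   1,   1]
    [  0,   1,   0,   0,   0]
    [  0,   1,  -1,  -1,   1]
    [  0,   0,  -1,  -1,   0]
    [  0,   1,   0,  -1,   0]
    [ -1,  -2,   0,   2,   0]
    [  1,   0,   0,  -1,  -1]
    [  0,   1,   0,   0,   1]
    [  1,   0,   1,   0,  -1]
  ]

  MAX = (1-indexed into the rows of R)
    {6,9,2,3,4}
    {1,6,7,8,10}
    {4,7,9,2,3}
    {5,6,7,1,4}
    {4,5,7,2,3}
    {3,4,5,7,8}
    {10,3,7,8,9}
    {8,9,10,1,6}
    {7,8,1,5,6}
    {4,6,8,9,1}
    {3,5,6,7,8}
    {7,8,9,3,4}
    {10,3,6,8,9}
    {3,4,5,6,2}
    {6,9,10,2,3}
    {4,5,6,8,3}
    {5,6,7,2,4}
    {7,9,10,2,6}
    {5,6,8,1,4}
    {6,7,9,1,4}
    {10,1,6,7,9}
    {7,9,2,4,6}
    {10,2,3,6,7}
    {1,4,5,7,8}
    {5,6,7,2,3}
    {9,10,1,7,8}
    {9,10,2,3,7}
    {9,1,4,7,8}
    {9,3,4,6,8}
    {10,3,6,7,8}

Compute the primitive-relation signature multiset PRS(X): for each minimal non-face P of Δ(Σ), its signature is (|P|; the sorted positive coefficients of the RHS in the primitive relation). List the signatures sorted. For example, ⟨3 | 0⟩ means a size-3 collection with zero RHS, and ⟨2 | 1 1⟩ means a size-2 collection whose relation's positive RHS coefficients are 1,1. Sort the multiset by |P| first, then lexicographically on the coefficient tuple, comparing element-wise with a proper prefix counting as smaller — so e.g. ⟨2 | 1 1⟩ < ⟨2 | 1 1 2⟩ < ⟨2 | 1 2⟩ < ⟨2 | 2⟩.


|primitive collections| = 10. Relations:

  {1,3}:  v_{1} + v_{3} = v_{6} ; sig = ⟨2 | 1⟩
  {2,8}:  v_{2} + v_{8} = v_{3} ; sig = ⟨2 | 1⟩
  {5,9}:  v_{5} + v_{9} = v_{4} ; sig = ⟨2 | 1⟩
  {5,10}:  v_{5} + v_{10} = v_{8} ; sig = ⟨2 | 1⟩
  {4,10}:  v_{4} + v_{10} = v_{8} + v_{9} ; sig = ⟨2 | 1 1⟩
  {1,2}:  v_{1} + v_{2} = 2·v_{6} + v_{7} + v_{9} ; sig = ⟨2 | 1 1 2⟩
  {6,7,8,9}:  v_{6} + v_{7} + v_{8} + v_{9} = 0 ; sig = ⟨4 | 0⟩
  {3,6,7,9}:  v_{3} + v_{6} + v_{7} + v_{9} = v_{2} ; sig = ⟨4 | 1⟩
  {4,6,7,8}:  v_{4} + v_{6} + v_{7} + v_{8} = v_{5} ; sig = ⟨4 | 1⟩
  {3,4,6,7}:  v_{3} + v_{4} + v_{6} + v_{7} = v_{2} + v_{5} ; sig = ⟨4 | 1 1⟩

Sorted signature multiset PRS(X):
    ⟨2 | 1⟩
    ⟨2 | 1⟩
    ⟨2 | 1⟩
    ⟨2 | 1⟩
    ⟨2 | 1 1⟩
    ⟨2 | 1 1 2⟩
    ⟨4 | 0⟩
    ⟨4 | 1⟩
    ⟨4 | 1⟩
    ⟨4 | 1 1⟩
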